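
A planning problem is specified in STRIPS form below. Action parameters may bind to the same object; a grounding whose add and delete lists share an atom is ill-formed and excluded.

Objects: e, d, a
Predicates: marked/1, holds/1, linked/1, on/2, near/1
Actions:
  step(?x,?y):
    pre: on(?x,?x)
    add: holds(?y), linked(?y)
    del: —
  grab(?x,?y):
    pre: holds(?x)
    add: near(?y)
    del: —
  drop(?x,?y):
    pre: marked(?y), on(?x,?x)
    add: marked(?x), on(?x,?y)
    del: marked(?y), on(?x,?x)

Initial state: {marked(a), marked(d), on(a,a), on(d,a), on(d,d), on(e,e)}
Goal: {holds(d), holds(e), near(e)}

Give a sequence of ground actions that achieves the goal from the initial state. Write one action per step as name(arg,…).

step(e,e); step(e,d); grab(e,e)

1. step(e,e)  →  {holds(e), linked(e), marked(a), marked(d), on(a,a), on(d,a), on(d,d), on(e,e)}
2. step(e,d)  →  {holds(d), holds(e), linked(d), linked(e), marked(a), marked(d), on(a,a), on(d,a), on(d,d), on(e,e)}
3. grab(e,e)  →  {holds(d), holds(e), linked(d), linked(e), marked(a), marked(d), near(e), on(a,a), on(d,a), on(d,d), on(e,e)}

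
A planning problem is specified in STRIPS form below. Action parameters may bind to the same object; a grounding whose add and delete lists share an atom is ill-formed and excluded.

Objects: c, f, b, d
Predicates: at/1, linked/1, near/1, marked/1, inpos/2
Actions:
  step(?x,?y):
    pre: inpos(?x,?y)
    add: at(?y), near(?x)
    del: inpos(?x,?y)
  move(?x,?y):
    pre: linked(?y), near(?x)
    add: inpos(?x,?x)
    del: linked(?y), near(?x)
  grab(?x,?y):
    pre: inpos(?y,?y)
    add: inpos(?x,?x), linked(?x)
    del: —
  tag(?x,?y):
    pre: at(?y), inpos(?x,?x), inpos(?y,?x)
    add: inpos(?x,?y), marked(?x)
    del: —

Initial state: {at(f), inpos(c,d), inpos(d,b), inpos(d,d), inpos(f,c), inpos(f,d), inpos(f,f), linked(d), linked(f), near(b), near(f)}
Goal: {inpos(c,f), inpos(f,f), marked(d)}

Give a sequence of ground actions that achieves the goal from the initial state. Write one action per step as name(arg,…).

1. grab(c,f)  →  {at(f), inpos(c,c), inpos(c,d), inpos(d,b), inpos(d,d), inpos(f,c), inpos(f,d), inpos(f,f), linked(c), linked(d), linked(f), near(b), near(f)}
2. tag(c,f)  →  {at(f), inpos(c,c), inpos(c,d), inpos(c,f), inpos(d,b), inpos(d,d), inpos(f,c), inpos(f,d), inpos(f,f), linked(c), linked(d), linked(f), marked(c), near(b), near(f)}
3. tag(d,f)  →  {at(f), inpos(c,c), inpos(c,d), inpos(c,f), inpos(d,b), inpos(d,d), inpos(d,f), inpos(f,c), inpos(f,d), inpos(f,f), linked(c), linked(d), linked(f), marked(c), marked(d), near(b), near(f)}

grab(c,f); tag(c,f); tag(d,f)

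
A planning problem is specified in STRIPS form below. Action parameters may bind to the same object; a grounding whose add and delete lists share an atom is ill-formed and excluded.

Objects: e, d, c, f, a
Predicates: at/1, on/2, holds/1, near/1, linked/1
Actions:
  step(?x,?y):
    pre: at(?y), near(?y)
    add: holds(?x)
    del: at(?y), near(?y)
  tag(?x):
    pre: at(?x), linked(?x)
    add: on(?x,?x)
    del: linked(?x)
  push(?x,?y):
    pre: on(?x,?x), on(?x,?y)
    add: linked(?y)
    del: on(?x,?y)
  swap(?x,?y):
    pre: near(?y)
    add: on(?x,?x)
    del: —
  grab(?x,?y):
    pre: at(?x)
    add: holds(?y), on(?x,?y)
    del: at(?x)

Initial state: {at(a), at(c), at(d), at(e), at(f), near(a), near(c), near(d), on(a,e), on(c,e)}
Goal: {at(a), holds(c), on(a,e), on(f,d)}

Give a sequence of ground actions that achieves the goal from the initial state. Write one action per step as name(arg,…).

1. step(c,d)  →  {at(a), at(c), at(e), at(f), holds(c), near(a), near(c), on(a,e), on(c,e)}
2. grab(f,d)  →  {at(a), at(c), at(e), holds(c), holds(d), near(a), near(c), on(a,e), on(c,e), on(f,d)}

step(c,d); grab(f,d)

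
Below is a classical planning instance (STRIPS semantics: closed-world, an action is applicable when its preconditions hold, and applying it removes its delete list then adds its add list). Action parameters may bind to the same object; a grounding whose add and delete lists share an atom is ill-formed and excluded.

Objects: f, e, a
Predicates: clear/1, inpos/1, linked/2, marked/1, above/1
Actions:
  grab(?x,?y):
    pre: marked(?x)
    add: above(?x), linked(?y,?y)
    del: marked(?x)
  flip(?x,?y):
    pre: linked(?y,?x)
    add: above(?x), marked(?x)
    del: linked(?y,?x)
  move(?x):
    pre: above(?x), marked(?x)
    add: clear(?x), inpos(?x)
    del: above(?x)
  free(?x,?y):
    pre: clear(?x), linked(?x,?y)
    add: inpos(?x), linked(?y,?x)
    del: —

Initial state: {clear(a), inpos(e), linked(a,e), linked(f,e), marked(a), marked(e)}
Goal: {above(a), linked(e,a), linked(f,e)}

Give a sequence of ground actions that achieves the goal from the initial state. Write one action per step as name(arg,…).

grab(a,f); free(a,e)

1. grab(a,f)  →  {above(a), clear(a), inpos(e), linked(a,e), linked(f,e), linked(f,f), marked(e)}
2. free(a,e)  →  {above(a), clear(a), inpos(a), inpos(e), linked(a,e), linked(e,a), linked(f,e), linked(f,f), marked(e)}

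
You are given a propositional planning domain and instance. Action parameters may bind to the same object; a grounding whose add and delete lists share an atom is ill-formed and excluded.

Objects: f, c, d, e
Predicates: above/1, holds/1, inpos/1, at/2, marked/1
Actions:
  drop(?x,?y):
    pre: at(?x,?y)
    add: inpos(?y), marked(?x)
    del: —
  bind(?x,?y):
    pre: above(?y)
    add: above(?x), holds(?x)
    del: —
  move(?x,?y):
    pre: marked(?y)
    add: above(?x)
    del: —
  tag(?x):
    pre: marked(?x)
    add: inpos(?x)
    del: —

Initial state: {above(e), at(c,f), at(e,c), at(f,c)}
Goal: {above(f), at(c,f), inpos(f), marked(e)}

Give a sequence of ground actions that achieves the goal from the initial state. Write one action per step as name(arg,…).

drop(c,f); drop(e,c); bind(f,e)

1. drop(c,f)  →  {above(e), at(c,f), at(e,c), at(f,c), inpos(f), marked(c)}
2. drop(e,c)  →  {above(e), at(c,f), at(e,c), at(f,c), inpos(c), inpos(f), marked(c), marked(e)}
3. bind(f,e)  →  {above(e), above(f), at(c,f), at(e,c), at(f,c), holds(f), inpos(c), inpos(f), marked(c), marked(e)}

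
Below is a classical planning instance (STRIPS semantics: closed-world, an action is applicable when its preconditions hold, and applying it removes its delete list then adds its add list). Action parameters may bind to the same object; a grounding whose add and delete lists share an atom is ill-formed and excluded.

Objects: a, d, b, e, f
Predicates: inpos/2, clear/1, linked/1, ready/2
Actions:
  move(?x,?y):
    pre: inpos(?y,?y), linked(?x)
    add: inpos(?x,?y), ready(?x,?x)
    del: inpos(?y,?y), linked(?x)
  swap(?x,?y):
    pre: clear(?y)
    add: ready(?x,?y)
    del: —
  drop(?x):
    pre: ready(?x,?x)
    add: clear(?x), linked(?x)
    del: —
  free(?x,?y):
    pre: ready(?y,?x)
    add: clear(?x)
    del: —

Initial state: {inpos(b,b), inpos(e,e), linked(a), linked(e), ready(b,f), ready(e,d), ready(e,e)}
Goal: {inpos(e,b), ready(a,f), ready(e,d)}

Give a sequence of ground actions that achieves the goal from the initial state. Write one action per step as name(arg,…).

move(e,b); free(f,b); swap(a,f)

1. move(e,b)  →  {inpos(e,b), inpos(e,e), linked(a), ready(b,f), ready(e,d), ready(e,e)}
2. free(f,b)  →  {clear(f), inpos(e,b), inpos(e,e), linked(a), ready(b,f), ready(e,d), ready(e,e)}
3. swap(a,f)  →  {clear(f), inpos(e,b), inpos(e,e), linked(a), ready(a,f), ready(b,f), ready(e,d), ready(e,e)}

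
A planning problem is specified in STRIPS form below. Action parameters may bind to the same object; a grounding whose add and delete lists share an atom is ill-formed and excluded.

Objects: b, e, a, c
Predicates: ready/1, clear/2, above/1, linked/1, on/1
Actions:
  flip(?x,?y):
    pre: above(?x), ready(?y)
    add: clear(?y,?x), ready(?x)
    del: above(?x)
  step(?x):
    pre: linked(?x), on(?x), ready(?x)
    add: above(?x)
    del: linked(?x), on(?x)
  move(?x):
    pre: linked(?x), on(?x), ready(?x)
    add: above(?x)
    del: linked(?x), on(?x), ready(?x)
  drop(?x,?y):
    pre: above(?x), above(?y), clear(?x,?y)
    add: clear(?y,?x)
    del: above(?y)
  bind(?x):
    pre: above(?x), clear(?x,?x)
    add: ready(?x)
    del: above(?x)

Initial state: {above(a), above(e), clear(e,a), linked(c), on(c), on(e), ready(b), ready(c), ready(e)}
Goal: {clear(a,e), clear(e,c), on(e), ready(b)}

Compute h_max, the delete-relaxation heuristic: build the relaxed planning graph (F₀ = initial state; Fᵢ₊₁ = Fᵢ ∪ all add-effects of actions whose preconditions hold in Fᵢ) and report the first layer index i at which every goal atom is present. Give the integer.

F0 = init (9 atoms)
F1 = F0 ∪ {above(c), clear(a,e), clear(b,a), clear(b,e), clear(c,a), clear(c,e), clear(e,e), ready(a)}  (17 atoms)
F2 = F1 ∪ {clear(a,a), clear(a,c), clear(b,c), clear(c,c), clear(e,c)}  (22 atoms)
goal ⊆ F2  ⇒  h_max = 2

2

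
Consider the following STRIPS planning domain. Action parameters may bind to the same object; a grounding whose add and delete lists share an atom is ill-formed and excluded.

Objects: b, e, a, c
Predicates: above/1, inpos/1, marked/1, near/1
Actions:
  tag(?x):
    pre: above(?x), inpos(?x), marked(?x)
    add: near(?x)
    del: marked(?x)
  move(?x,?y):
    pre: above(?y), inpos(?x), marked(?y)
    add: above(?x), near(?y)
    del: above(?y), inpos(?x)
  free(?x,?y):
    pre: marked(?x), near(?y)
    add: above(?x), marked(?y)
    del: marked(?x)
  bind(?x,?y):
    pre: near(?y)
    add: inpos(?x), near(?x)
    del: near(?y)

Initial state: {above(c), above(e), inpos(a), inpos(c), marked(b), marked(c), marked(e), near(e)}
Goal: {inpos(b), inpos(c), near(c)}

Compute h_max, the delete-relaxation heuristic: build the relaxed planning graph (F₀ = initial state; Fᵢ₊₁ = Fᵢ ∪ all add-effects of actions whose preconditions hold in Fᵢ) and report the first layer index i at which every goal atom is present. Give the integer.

1

F0 = init (8 atoms)
F1 = F0 ∪ {above(a), above(b), inpos(b), near(a), near(b), near(c)}  (14 atoms)
goal ⊆ F1  ⇒  h_max = 1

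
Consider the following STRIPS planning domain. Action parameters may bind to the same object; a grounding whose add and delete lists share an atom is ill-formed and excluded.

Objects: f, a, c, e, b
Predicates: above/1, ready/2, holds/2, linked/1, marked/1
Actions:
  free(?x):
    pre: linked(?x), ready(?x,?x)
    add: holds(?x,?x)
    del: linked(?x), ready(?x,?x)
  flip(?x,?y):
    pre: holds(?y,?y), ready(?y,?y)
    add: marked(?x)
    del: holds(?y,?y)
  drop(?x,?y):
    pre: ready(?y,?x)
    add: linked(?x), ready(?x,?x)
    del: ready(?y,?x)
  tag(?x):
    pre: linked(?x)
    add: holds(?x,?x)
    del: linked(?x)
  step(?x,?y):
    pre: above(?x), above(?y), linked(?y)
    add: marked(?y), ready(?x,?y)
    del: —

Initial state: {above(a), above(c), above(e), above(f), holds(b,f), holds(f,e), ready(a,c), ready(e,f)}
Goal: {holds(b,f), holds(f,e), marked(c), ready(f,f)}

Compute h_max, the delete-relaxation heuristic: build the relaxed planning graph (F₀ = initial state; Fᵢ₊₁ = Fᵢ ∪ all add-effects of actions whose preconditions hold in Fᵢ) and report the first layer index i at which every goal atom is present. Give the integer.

F0 = init (8 atoms)
F1 = F0 ∪ {linked(c), linked(f), ready(c,c), ready(f,f)}  (12 atoms)
F2 = F1 ∪ {holds(c,c), holds(f,f), marked(c), marked(f), ready(a,f), ready(c,f), ready(e,c), ready(f,c)}  (20 atoms)
goal ⊆ F2  ⇒  h_max = 2

2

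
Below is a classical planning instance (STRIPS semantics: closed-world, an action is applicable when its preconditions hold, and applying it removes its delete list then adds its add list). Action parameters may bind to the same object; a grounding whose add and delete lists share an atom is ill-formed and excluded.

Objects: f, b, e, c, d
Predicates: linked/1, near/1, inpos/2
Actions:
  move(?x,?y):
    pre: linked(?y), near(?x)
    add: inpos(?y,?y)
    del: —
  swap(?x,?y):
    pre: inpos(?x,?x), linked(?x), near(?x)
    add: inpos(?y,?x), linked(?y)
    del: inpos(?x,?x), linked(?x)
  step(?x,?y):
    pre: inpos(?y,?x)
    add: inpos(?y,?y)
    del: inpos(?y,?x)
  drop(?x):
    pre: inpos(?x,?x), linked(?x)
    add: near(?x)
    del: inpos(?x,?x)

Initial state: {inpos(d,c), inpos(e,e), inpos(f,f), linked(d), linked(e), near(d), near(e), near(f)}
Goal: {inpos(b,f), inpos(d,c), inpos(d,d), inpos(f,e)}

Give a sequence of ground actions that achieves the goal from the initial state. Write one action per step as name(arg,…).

1. move(f,d)  →  {inpos(d,c), inpos(d,d), inpos(e,e), inpos(f,f), linked(d), linked(e), near(d), near(e), near(f)}
2. swap(e,f)  →  {inpos(d,c), inpos(d,d), inpos(f,e), inpos(f,f), linked(d), linked(f), near(d), near(e), near(f)}
3. swap(f,b)  →  {inpos(b,f), inpos(d,c), inpos(d,d), inpos(f,e), linked(b), linked(d), near(d), near(e), near(f)}

move(f,d); swap(e,f); swap(f,b)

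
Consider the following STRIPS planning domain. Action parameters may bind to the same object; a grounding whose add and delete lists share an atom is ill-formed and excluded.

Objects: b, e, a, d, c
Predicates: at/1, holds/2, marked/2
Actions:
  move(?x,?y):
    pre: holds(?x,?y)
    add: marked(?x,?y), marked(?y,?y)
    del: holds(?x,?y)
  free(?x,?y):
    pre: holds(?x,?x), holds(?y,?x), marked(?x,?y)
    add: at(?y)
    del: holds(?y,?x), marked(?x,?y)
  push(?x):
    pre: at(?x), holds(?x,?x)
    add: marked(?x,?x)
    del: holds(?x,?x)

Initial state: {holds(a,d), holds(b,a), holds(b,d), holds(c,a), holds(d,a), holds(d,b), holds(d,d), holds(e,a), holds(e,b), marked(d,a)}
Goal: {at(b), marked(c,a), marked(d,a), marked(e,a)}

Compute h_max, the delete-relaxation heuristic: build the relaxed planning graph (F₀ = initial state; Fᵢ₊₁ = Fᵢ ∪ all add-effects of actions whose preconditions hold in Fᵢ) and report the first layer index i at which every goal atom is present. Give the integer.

F0 = init (10 atoms)
F1 = F0 ∪ {at(a), marked(a,a), marked(a,d), marked(b,a), marked(b,b), marked(b,d), marked(c,a), marked(d,b), marked(d,d), marked(e,a), marked(e,b)}  (21 atoms)
F2 = F1 ∪ {at(b), at(d)}  (23 atoms)
goal ⊆ F2  ⇒  h_max = 2

2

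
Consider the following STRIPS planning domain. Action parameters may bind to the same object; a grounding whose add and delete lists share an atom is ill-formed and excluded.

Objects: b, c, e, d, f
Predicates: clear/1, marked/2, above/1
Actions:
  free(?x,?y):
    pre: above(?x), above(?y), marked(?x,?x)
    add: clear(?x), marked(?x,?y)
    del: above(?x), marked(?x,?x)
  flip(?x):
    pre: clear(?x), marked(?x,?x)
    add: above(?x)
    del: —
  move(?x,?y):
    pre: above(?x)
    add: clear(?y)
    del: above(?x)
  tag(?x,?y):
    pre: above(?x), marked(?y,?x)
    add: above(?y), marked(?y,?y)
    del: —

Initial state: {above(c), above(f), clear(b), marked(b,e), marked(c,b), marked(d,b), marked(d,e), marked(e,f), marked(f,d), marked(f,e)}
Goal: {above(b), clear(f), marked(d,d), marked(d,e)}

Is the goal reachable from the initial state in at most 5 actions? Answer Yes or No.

1. move(c,f)  →  {above(f), clear(b), clear(f), marked(b,e), marked(c,b), marked(d,b), marked(d,e), marked(e,f), marked(f,d), marked(f,e)}
2. tag(f,e)  →  {above(e), above(f), clear(b), clear(f), marked(b,e), marked(c,b), marked(d,b), marked(d,e), marked(e,e), marked(e,f), marked(f,d), marked(f,e)}
3. tag(e,b)  →  {above(b), above(e), above(f), clear(b), clear(f), marked(b,b), marked(b,e), marked(c,b), marked(d,b), marked(d,e), marked(e,e), marked(e,f), marked(f,d), marked(f,e)}
4. tag(b,d)  →  {above(b), above(d), above(e), above(f), clear(b), clear(f), marked(b,b), marked(b,e), marked(c,b), marked(d,b), marked(d,d), marked(d,e), marked(e,e), marked(e,f), marked(f,d), marked(f,e)}
optimal plan length = 4; 4 ≤ 5

Yes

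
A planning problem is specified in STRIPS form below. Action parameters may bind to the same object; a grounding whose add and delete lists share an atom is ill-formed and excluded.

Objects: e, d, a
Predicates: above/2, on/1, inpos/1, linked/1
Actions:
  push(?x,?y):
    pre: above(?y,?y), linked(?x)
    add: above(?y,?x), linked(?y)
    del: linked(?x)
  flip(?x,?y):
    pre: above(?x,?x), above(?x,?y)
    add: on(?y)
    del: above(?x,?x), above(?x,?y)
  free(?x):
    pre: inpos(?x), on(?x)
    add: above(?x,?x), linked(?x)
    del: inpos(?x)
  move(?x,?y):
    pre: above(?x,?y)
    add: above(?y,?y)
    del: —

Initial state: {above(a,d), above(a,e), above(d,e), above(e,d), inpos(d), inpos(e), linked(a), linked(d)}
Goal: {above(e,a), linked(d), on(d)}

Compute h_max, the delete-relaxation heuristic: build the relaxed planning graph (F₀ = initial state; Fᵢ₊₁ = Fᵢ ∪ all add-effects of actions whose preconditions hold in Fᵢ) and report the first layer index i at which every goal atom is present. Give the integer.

F0 = init (8 atoms)
F1 = F0 ∪ {above(d,d), above(e,e)}  (10 atoms)
F2 = F1 ∪ {above(d,a), above(e,a), linked(e), on(d), on(e)}  (15 atoms)
goal ⊆ F2  ⇒  h_max = 2

2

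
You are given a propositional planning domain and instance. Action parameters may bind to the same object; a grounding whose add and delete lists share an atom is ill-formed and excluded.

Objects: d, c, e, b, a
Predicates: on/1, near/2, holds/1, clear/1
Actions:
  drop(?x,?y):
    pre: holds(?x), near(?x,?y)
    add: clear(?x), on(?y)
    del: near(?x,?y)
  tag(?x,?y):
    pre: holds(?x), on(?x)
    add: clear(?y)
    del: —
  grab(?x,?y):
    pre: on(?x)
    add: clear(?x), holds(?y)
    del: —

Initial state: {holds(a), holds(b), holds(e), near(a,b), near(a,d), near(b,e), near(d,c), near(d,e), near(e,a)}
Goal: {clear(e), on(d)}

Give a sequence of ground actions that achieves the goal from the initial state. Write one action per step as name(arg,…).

1. drop(e,a)  →  {clear(e), holds(a), holds(b), holds(e), near(a,b), near(a,d), near(b,e), near(d,c), near(d,e), on(a)}
2. drop(a,d)  →  {clear(a), clear(e), holds(a), holds(b), holds(e), near(a,b), near(b,e), near(d,c), near(d,e), on(a), on(d)}

drop(e,a); drop(a,d)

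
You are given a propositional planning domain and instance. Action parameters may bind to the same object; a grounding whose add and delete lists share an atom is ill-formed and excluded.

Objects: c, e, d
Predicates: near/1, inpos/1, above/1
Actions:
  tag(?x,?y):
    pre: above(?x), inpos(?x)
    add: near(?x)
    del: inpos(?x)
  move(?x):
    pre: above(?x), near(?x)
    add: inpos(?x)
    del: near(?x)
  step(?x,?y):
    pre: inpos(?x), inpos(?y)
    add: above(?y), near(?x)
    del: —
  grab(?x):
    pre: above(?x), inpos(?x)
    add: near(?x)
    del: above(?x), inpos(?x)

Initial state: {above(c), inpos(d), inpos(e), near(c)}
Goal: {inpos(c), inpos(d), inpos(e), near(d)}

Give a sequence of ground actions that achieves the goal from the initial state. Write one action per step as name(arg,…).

1. move(c)  →  {above(c), inpos(c), inpos(d), inpos(e)}
2. step(d,c)  →  {above(c), inpos(c), inpos(d), inpos(e), near(d)}

move(c); step(d,c)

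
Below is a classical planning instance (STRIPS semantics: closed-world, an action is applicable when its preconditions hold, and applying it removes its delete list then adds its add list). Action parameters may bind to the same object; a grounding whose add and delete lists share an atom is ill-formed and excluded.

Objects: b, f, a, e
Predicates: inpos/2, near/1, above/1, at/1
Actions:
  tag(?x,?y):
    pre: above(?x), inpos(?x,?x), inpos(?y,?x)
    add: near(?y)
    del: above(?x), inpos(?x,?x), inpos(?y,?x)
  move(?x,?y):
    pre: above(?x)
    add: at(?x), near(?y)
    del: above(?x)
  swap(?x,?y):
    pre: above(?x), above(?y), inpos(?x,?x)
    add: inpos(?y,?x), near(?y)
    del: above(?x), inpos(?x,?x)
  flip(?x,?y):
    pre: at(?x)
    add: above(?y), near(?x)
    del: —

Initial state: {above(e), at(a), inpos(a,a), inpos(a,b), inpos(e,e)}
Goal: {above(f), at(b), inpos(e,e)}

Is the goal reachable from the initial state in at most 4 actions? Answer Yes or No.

1. flip(a,b)  →  {above(b), above(e), at(a), inpos(a,a), inpos(a,b), inpos(e,e), near(a)}
2. move(b,b)  →  {above(e), at(a), at(b), inpos(a,a), inpos(a,b), inpos(e,e), near(a), near(b)}
3. flip(b,f)  →  {above(e), above(f), at(a), at(b), inpos(a,a), inpos(a,b), inpos(e,e), near(a), near(b)}
optimal plan length = 3; 3 ≤ 4

Yes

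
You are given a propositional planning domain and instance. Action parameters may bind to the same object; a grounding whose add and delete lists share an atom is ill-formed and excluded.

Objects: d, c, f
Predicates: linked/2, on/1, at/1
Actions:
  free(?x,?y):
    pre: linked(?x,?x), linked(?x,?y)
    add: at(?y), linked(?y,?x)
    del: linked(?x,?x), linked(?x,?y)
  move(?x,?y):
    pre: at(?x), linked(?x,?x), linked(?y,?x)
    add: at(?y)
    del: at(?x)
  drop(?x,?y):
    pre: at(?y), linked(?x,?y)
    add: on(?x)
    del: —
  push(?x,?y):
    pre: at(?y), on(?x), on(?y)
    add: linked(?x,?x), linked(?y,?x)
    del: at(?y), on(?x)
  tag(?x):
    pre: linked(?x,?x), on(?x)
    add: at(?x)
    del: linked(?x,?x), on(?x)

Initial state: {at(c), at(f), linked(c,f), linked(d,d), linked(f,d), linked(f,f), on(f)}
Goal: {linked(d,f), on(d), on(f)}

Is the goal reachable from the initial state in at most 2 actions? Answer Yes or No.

1. free(f,d)  →  {at(c), at(d), at(f), linked(c,f), linked(d,d), linked(d,f), on(f)}
2. drop(d,d)  →  {at(c), at(d), at(f), linked(c,f), linked(d,d), linked(d,f), on(d), on(f)}
optimal plan length = 2; 2 ≤ 2

Yes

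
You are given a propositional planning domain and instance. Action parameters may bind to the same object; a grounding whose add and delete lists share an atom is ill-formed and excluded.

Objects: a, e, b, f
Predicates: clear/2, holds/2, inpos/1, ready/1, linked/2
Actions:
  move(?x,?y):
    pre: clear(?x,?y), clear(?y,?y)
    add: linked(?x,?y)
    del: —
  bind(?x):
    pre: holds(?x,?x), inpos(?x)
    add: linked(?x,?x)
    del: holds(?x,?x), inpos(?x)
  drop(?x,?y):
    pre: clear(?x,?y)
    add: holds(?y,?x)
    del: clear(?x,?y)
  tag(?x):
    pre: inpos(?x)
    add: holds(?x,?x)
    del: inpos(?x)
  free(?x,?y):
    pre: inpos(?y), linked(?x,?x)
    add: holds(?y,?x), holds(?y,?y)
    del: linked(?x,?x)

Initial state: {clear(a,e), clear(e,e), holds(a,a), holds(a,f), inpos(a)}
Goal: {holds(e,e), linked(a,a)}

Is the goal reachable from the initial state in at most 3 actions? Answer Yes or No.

1. bind(a)  →  {clear(a,e), clear(e,e), holds(a,f), linked(a,a)}
2. drop(e,e)  →  {clear(a,e), holds(a,f), holds(e,e), linked(a,a)}
optimal plan length = 2; 2 ≤ 3

Yes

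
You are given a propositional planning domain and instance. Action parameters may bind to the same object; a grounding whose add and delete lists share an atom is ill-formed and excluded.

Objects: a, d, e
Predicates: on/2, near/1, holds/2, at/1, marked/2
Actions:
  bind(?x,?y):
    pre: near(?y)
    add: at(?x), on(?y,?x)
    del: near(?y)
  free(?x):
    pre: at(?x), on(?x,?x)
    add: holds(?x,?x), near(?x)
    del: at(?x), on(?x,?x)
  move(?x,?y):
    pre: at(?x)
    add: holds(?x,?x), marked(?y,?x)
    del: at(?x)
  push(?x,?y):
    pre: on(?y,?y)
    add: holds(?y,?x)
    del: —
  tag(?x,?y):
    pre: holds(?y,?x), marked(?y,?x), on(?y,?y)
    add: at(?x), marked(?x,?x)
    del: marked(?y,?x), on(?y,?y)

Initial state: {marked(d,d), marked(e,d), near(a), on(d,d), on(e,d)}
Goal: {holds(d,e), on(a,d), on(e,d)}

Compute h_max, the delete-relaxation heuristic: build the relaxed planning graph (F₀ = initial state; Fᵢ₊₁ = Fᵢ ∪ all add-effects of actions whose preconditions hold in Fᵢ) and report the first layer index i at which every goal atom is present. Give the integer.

1

F0 = init (5 atoms)
F1 = F0 ∪ {at(a), at(d), at(e), holds(d,a), holds(d,d), holds(d,e), on(a,a), on(a,d), on(a,e)}  (14 atoms)
goal ⊆ F1  ⇒  h_max = 1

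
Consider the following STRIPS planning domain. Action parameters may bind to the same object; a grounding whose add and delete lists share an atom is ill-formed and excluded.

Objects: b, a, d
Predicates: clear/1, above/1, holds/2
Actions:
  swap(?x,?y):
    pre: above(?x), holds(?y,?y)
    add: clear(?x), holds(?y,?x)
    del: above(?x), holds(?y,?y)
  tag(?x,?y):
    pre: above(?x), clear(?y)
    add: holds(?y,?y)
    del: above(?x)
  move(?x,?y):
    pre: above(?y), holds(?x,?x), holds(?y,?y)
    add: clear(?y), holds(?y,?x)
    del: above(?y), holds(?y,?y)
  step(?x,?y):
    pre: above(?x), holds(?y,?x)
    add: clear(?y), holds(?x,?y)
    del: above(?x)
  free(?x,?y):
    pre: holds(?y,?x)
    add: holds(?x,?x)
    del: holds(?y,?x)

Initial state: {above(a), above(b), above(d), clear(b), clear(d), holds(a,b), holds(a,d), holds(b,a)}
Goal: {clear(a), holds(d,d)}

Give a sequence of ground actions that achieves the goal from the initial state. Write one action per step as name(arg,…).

tag(b,d); step(d,a)

1. tag(b,d)  →  {above(a), above(d), clear(b), clear(d), holds(a,b), holds(a,d), holds(b,a), holds(d,d)}
2. step(d,a)  →  {above(a), clear(a), clear(b), clear(d), holds(a,b), holds(a,d), holds(b,a), holds(d,a), holds(d,d)}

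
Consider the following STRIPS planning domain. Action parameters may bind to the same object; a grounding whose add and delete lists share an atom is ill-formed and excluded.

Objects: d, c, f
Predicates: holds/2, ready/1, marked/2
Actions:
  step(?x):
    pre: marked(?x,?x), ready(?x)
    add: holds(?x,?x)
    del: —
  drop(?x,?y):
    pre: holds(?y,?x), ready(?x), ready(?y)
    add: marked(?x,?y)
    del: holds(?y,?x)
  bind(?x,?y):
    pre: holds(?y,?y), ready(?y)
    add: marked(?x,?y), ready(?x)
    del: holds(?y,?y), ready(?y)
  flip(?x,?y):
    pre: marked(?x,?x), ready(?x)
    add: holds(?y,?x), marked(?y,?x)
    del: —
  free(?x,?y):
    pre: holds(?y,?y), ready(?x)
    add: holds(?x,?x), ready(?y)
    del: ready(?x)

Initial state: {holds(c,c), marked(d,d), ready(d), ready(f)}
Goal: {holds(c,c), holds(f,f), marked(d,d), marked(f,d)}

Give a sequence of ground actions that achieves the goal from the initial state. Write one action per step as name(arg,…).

1. flip(d,f)  →  {holds(c,c), holds(f,d), marked(d,d), marked(f,d), ready(d), ready(f)}
2. free(f,c)  →  {holds(c,c), holds(f,d), holds(f,f), marked(d,d), marked(f,d), ready(c), ready(d)}

flip(d,f); free(f,c)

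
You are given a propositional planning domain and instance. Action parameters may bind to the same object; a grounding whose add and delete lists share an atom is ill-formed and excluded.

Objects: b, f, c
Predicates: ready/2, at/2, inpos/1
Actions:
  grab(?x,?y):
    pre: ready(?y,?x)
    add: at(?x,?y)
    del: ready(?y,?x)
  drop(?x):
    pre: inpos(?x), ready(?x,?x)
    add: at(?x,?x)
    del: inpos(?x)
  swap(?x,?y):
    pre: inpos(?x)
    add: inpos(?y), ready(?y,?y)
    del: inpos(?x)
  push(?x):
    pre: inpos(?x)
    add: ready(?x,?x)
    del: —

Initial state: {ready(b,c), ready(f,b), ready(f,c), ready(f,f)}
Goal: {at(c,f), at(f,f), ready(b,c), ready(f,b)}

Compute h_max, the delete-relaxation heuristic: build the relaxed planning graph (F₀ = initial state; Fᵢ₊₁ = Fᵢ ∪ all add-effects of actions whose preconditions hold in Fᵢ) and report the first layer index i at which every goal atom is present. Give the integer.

1

F0 = init (4 atoms)
F1 = F0 ∪ {at(b,f), at(c,b), at(c,f), at(f,f)}  (8 atoms)
goal ⊆ F1  ⇒  h_max = 1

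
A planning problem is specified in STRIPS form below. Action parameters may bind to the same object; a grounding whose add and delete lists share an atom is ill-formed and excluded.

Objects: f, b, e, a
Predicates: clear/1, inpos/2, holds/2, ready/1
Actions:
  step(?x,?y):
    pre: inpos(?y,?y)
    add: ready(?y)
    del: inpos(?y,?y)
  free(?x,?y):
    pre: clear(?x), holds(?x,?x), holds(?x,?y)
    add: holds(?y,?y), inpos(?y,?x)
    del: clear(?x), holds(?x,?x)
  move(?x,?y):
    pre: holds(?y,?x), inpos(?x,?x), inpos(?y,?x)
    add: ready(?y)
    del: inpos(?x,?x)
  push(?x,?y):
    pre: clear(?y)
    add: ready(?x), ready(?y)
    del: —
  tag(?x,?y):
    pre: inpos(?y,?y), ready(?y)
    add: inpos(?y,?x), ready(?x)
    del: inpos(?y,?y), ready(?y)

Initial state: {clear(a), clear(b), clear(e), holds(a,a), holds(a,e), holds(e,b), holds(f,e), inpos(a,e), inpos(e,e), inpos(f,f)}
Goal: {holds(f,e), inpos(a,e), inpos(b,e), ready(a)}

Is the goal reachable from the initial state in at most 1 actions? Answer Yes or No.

No

1. free(a,e)  →  {clear(b), clear(e), holds(a,e), holds(e,b), holds(e,e), holds(f,e), inpos(a,e), inpos(e,a), inpos(e,e), inpos(f,f)}
2. free(e,b)  →  {clear(b), holds(a,e), holds(b,b), holds(e,b), holds(f,e), inpos(a,e), inpos(b,e), inpos(e,a), inpos(e,e), inpos(f,f)}
3. move(e,a)  →  {clear(b), holds(a,e), holds(b,b), holds(e,b), holds(f,e), inpos(a,e), inpos(b,e), inpos(e,a), inpos(f,f), ready(a)}
optimal plan length = 3; 3 > 1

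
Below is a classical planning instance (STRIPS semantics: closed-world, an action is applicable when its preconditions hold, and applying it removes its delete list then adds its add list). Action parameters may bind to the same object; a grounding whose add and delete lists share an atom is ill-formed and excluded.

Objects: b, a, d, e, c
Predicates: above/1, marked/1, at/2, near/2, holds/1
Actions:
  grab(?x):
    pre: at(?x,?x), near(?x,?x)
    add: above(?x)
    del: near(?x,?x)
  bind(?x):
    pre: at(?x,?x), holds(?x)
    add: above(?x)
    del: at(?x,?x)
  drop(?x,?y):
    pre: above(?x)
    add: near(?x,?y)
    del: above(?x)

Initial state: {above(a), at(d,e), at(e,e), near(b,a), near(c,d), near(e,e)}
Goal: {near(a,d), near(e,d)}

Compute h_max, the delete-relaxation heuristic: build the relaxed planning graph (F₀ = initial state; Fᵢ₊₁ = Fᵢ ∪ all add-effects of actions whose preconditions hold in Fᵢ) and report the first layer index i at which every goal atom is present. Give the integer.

F0 = init (6 atoms)
F1 = F0 ∪ {above(e), near(a,a), near(a,b), near(a,c), near(a,d), near(a,e)}  (12 atoms)
F2 = F1 ∪ {near(e,a), near(e,b), near(e,c), near(e,d)}  (16 atoms)
goal ⊆ F2  ⇒  h_max = 2

2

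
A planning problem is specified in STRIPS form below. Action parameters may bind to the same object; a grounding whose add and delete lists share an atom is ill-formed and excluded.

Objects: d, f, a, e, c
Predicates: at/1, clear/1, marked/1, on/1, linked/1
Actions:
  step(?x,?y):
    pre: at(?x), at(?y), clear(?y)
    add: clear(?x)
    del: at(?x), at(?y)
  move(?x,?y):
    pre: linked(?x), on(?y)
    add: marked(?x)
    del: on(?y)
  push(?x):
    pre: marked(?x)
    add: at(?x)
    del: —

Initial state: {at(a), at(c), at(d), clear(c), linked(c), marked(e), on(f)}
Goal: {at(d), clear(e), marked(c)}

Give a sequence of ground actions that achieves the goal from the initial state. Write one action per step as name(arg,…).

move(c,f); push(e); step(e,c)

1. move(c,f)  →  {at(a), at(c), at(d), clear(c), linked(c), marked(c), marked(e)}
2. push(e)  →  {at(a), at(c), at(d), at(e), clear(c), linked(c), marked(c), marked(e)}
3. step(e,c)  →  {at(a), at(d), clear(c), clear(e), linked(c), marked(c), marked(e)}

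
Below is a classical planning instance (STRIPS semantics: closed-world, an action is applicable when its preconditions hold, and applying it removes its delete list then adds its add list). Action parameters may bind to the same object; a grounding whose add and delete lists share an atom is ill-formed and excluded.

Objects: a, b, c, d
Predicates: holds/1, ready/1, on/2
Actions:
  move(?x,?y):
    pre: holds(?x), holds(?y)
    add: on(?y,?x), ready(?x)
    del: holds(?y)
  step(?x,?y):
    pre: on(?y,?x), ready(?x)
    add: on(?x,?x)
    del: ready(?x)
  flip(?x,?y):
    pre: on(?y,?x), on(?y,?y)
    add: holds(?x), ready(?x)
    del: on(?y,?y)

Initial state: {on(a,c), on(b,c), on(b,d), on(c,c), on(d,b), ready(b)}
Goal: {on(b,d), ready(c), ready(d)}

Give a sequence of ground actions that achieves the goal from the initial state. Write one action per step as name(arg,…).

1. step(b,d)  →  {on(a,c), on(b,b), on(b,c), on(b,d), on(c,c), on(d,b)}
2. flip(c,c)  →  {holds(c), on(a,c), on(b,b), on(b,c), on(b,d), on(d,b), ready(c)}
3. flip(d,b)  →  {holds(c), holds(d), on(a,c), on(b,c), on(b,d), on(d,b), ready(c), ready(d)}

step(b,d); flip(c,c); flip(d,b)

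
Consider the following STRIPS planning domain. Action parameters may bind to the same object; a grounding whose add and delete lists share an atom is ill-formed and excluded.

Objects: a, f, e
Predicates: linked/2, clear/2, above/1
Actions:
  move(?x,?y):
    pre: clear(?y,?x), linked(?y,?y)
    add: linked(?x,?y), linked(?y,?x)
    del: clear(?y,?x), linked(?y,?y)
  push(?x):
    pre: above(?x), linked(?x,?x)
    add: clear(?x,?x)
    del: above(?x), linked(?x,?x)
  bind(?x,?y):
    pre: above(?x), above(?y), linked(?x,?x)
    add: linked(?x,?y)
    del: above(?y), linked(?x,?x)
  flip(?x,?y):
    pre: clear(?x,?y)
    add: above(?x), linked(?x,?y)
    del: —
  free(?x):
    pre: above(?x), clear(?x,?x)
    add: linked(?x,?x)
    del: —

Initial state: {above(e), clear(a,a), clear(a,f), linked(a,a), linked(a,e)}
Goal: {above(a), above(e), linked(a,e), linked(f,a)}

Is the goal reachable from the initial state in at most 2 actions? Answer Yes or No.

Yes

1. move(f,a)  →  {above(e), clear(a,a), linked(a,e), linked(a,f), linked(f,a)}
2. flip(a,a)  →  {above(a), above(e), clear(a,a), linked(a,a), linked(a,e), linked(a,f), linked(f,a)}
optimal plan length = 2; 2 ≤ 2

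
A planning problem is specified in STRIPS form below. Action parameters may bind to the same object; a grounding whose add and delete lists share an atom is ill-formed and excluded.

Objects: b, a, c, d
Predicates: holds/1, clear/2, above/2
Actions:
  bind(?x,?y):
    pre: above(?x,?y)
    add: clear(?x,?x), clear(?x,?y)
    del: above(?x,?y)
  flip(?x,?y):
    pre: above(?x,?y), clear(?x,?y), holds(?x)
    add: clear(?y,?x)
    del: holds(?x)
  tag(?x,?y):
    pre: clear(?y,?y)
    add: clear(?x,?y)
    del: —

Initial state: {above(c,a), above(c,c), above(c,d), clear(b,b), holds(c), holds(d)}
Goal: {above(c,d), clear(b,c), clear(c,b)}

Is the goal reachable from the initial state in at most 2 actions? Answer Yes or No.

No

1. bind(c,a)  →  {above(c,c), above(c,d), clear(b,b), clear(c,a), clear(c,c), holds(c), holds(d)}
2. tag(b,c)  →  {above(c,c), above(c,d), clear(b,b), clear(b,c), clear(c,a), clear(c,c), holds(c), holds(d)}
3. tag(c,b)  →  {above(c,c), above(c,d), clear(b,b), clear(b,c), clear(c,a), clear(c,b), clear(c,c), holds(c), holds(d)}
optimal plan length = 3; 3 > 2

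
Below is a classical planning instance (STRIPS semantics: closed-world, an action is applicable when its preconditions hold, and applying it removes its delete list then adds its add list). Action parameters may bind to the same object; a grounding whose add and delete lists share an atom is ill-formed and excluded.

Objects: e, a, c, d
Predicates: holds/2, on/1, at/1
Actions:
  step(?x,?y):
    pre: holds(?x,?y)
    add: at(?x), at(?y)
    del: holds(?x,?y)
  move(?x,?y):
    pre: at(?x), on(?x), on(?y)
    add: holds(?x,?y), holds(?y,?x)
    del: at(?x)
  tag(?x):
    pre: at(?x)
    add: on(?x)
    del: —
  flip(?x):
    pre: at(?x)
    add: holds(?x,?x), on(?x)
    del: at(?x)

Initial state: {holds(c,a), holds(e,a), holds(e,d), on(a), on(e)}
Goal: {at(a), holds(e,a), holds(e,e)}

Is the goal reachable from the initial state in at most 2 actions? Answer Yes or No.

1. step(e,d)  →  {at(d), at(e), holds(c,a), holds(e,a), on(a), on(e)}
2. step(c,a)  →  {at(a), at(c), at(d), at(e), holds(e,a), on(a), on(e)}
3. move(e,e)  →  {at(a), at(c), at(d), holds(e,a), holds(e,e), on(a), on(e)}
optimal plan length = 3; 3 > 2

No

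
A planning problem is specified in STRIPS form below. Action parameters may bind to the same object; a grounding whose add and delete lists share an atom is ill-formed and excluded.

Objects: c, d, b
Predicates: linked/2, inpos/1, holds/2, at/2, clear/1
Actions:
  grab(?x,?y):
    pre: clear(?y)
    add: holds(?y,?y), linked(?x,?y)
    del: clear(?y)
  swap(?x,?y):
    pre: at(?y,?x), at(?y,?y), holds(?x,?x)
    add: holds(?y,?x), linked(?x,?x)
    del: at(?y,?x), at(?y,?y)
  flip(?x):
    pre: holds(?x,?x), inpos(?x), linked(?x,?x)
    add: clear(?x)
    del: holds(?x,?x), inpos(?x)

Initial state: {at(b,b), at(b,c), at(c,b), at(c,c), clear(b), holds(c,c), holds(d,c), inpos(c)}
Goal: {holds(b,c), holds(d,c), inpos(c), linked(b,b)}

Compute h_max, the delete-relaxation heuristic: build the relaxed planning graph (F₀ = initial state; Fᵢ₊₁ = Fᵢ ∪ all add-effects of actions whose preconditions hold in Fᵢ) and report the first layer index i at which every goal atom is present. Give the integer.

F0 = init (8 atoms)
F1 = F0 ∪ {holds(b,b), holds(b,c), linked(b,b), linked(c,b), linked(c,c), linked(d,b)}  (14 atoms)
goal ⊆ F1  ⇒  h_max = 1

1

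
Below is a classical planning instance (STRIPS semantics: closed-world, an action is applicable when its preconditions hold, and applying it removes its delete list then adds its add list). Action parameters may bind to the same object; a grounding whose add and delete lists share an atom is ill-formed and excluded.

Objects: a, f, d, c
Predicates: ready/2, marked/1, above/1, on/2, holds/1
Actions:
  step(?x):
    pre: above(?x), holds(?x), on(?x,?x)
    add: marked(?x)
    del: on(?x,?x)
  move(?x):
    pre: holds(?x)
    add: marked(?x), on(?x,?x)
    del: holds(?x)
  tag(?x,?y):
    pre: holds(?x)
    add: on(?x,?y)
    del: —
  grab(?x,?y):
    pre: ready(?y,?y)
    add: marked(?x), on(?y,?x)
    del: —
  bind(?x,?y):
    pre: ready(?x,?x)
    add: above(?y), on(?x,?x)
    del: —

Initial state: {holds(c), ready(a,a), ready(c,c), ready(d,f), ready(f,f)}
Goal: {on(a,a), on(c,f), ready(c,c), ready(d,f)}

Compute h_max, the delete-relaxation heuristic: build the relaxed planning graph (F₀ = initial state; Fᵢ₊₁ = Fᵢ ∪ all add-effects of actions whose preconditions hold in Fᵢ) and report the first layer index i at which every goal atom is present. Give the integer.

1

F0 = init (5 atoms)
F1 = F0 ∪ {above(a), above(c), above(d), above(f), marked(a), marked(c), marked(d), marked(f), on(a,a), on(a,c), on(a,d), on(a,f), on(c,a), on(c,c), on(c,d), on(c,f), on(f,a), on(f,c), on(f,d), on(f,f)}  (25 atoms)
goal ⊆ F1  ⇒  h_max = 1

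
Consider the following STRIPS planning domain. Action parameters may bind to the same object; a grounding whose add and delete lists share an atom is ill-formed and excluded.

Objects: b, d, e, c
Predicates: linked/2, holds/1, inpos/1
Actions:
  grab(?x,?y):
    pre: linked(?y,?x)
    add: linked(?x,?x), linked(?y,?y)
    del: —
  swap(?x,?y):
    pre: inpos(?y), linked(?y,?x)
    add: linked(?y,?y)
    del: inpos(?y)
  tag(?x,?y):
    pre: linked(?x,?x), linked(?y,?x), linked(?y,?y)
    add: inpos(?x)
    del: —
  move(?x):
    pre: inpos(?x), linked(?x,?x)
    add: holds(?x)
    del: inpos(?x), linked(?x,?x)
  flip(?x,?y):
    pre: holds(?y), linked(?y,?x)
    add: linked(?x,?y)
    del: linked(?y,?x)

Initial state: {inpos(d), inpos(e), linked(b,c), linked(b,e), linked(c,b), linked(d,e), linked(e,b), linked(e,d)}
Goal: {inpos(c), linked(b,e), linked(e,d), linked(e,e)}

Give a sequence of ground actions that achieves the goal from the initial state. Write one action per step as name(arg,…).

1. grab(b,e)  →  {inpos(d), inpos(e), linked(b,b), linked(b,c), linked(b,e), linked(c,b), linked(d,e), linked(e,b), linked(e,d), linked(e,e)}
2. grab(b,c)  →  {inpos(d), inpos(e), linked(b,b), linked(b,c), linked(b,e), linked(c,b), linked(c,c), linked(d,e), linked(e,b), linked(e,d), linked(e,e)}
3. tag(c,b)  →  {inpos(c), inpos(d), inpos(e), linked(b,b), linked(b,c), linked(b,e), linked(c,b), linked(c,c), linked(d,e), linked(e,b), linked(e,d), linked(e,e)}

grab(b,e); grab(b,c); tag(c,b)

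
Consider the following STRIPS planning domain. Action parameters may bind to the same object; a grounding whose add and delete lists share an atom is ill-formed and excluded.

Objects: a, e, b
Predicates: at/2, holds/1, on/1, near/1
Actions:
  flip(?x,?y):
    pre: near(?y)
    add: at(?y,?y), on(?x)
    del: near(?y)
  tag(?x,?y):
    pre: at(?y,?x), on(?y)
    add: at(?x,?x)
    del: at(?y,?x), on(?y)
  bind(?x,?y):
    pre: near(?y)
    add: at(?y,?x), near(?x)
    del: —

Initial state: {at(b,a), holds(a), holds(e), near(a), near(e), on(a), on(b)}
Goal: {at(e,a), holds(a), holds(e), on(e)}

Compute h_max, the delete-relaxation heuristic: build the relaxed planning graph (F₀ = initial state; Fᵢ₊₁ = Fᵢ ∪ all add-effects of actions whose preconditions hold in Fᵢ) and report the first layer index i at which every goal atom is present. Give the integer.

F0 = init (7 atoms)
F1 = F0 ∪ {at(a,a), at(a,b), at(a,e), at(e,a), at(e,b), at(e,e), near(b), on(e)}  (15 atoms)
goal ⊆ F1  ⇒  h_max = 1

1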